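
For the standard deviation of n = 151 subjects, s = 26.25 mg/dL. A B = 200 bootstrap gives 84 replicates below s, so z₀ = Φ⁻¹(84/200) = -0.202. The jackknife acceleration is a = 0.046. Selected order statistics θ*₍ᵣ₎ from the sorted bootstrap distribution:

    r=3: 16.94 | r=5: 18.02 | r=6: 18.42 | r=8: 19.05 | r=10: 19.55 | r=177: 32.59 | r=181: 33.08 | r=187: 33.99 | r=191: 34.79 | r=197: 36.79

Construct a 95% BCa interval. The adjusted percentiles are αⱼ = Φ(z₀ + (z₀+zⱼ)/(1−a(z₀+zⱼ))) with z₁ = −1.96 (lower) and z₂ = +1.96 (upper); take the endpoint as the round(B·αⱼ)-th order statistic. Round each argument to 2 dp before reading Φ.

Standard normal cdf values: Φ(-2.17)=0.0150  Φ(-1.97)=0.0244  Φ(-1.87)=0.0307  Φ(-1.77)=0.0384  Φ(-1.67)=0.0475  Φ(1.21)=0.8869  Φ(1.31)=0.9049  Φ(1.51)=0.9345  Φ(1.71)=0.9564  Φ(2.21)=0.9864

(16.94, 34.79)

Lower: z₀ + z₁ = -0.202 + (-1.960) = -2.162; 1 − a(z₀+z₁) = 1 − (0.046)(-2.162) = 1.0995; argument = -0.202 + (-2.162)/1.0995 = -2.1684 → -2.17.
α₁ = Φ(-2.17) = 0.0150; rank = round(200 × 0.0150) = 3; θ*₍3₎ = 16.94.
Upper: z₀ + z₂ = 1.758; 1 − a(z₀+z₂) = 0.9191; argument = 1.7107 → 1.71; α₂ = 0.9564; rank = 191; θ*₍191₎ = 34.79.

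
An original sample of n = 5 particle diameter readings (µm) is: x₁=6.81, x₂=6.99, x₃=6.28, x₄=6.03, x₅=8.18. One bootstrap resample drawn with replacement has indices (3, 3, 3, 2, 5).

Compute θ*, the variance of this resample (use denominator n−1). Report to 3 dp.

θ* = 0.688

Resample values: 6.28, 6.28, 6.28, 6.99, 8.18.
Mean = 6.8020; sum of squared deviations = 2.7517
s² = 2.7517 / 4 = 0.6879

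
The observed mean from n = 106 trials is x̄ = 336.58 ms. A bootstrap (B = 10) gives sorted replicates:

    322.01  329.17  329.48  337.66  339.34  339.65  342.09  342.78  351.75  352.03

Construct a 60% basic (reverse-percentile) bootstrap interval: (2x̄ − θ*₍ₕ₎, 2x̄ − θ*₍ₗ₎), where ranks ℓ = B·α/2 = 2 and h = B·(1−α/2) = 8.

(330.38, 343.99)

Percentile endpoints at ranks 2 and 8: θ*₍2₎ = 329.17, θ*₍8₎ = 342.78.
Basic interval reflects these around x̄:
  lower = 2 × 336.58 − 342.78 = 330.38
  upper = 2 × 336.58 − 329.17 = 343.99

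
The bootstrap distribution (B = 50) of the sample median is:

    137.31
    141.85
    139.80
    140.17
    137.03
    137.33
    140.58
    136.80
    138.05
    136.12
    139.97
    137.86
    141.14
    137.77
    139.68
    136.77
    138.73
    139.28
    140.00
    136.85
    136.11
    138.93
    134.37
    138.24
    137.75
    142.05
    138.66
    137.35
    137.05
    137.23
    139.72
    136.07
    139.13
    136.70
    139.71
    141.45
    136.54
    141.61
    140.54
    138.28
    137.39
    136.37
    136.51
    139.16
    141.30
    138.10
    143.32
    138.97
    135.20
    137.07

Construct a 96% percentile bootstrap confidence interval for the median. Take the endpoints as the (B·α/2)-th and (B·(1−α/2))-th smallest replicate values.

Sorted replicates: 134.37, 135.20, 136.07, 136.11, 136.12, 136.37, 136.51, 136.54, 136.70, 136.77, 136.80, 136.85, 137.03, 137.05, 137.07, 137.23, 137.31, 137.33, 137.35, 137.39, 137.75, 137.77, 137.86, 138.05, 138.10, 138.24, 138.28, 138.66, 138.73, 138.93, 138.97, 139.13, 139.16, 139.28, 139.68, 139.71, 139.72, 139.80, 139.97, 140.00, 140.17, 140.54, 140.58, 141.14, 141.30, 141.45, 141.61, 141.85, 142.05, 143.32
α = 0.04; lower rank = 50 × 0.020 = 1; upper rank = 50 × 0.980 = 49.
The 1st smallest replicate is 134.37; the 49th is 142.05.

(134.37, 142.05)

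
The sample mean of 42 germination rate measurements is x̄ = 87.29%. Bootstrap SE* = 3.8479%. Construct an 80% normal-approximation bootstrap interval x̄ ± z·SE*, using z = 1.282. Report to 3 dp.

(82.357, 92.223)

Margin = 1.282 × 3.8479 = 4.9330
Interval: 87.29 ± 4.9330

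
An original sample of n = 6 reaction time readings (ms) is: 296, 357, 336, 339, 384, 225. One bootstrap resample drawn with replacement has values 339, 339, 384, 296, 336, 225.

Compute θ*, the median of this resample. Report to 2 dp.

Sorted: 225, 296, 336, 339, 339, 384
Median = average of the two middle values = 337.50

θ* = 337.50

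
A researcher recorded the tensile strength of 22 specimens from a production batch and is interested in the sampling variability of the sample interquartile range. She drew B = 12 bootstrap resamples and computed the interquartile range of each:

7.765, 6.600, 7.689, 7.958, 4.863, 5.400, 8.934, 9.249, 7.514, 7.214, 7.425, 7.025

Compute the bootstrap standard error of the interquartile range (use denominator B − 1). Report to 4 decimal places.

SE* = 1.2596

Bootstrap SE is the standard deviation of the 12 replicate interquartile ranges.
Mean of replicates: (7.765 + 6.600 + 7.689 + 7.958 + 4.863 + 5.400 + 8.934 + 9.249 + 7.514 + 7.214 + 7.425 + 7.025) / 12 = 87.63600 / 12 = 7.30300
Sum of squared deviations: (+0.46200)² + (−0.70300)² + (+0.38600)² + (+0.65500)² + (−2.44000)² + (−1.90300)² + (+1.63100)² + (+1.94600)² + (+0.21100)² + (−0.08900)² + (+0.12200)² + (−0.27800)² = 17.45237
Variance = 17.45237 / 11 = 1.58658
SE* = √1.58658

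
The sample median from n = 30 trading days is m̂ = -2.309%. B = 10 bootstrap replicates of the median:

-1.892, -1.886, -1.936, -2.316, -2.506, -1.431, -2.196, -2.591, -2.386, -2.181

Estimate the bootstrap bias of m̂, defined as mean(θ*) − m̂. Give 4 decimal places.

bias = +0.1769

mean(θ*) = ((-1.892) + (-1.886) + (-1.936) + (-2.316) + (-2.506) + (-1.431) + (-2.196) + (-2.591) + (-2.386) + (-2.181)) / 10 = -2.13210
bias = -2.13210 − -2.309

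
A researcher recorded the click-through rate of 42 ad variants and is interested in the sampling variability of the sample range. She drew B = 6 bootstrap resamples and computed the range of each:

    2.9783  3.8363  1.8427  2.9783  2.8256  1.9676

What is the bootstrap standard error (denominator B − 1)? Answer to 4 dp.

Bootstrap SE is the standard deviation of the 6 replicate ranges.
Mean of replicates: (2.9783 + 3.8363 + 1.8427 + 2.9783 + 2.8256 + 1.9676) / 6 = 16.42880 / 6 = 2.73813
Sum of squared deviations: (+0.24017)² + (+1.09817)² + (−0.89543)² + (+0.24017)² + (+0.08747)² + (−0.77053)² = 2.72450
Variance = 2.72450 / 5 = 0.54490
SE* = √0.54490

SE* = 0.7382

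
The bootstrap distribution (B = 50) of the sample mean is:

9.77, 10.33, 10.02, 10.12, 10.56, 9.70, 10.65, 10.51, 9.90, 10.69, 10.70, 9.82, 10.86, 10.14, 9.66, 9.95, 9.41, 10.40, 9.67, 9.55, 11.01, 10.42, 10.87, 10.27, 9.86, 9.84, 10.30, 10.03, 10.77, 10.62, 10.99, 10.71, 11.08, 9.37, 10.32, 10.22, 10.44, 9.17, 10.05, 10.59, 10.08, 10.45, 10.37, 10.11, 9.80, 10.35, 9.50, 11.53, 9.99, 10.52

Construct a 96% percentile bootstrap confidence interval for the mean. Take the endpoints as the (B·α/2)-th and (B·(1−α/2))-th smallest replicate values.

(9.17, 11.08)

Sorted replicates: 9.17, 9.37, 9.41, 9.50, 9.55, 9.66, 9.67, 9.70, 9.77, 9.80, 9.82, 9.84, 9.86, 9.90, 9.95, 9.99, 10.02, 10.03, 10.05, 10.08, 10.11, 10.12, 10.14, 10.22, 10.27, 10.30, 10.32, 10.33, 10.35, 10.37, 10.40, 10.42, 10.44, 10.45, 10.51, 10.52, 10.56, 10.59, 10.62, 10.65, 10.69, 10.70, 10.71, 10.77, 10.86, 10.87, 10.99, 11.01, 11.08, 11.53
α = 0.04; lower rank = 50 × 0.020 = 1; upper rank = 50 × 0.980 = 49.
The 1st smallest replicate is 9.17; the 49th is 11.08.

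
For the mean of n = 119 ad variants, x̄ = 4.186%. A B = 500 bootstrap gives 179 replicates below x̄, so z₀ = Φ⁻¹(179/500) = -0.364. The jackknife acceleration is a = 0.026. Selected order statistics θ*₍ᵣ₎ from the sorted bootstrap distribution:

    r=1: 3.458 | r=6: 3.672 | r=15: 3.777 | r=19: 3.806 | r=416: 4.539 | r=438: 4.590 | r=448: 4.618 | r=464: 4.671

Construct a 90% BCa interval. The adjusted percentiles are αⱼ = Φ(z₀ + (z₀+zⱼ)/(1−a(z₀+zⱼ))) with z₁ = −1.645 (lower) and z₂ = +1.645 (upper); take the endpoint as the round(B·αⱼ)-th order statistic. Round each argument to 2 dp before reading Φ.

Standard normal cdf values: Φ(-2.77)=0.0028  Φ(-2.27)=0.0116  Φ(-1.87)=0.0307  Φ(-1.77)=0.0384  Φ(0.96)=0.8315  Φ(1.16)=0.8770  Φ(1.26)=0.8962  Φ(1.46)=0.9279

Lower: z₀ + z₁ = -0.364 + (-1.645) = -2.009; 1 − a(z₀+z₁) = 1 − (0.026)(-2.009) = 1.0522; argument = -0.364 + (-2.009)/1.0522 = -2.2733 → -2.27.
α₁ = Φ(-2.27) = 0.0116; rank = round(500 × 0.0116) = 6; θ*₍6₎ = 3.672.
Upper: z₀ + z₂ = 1.281; 1 − a(z₀+z₂) = 0.9667; argument = 0.9611 → 0.96; α₂ = 0.8315; rank = 416; θ*₍416₎ = 4.539.

(3.672, 4.539)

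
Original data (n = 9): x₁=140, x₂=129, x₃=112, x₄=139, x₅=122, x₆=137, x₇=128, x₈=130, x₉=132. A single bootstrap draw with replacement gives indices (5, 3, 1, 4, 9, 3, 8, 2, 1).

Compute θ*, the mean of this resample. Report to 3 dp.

θ* = 128.444

Resample values: 122, 112, 140, 139, 132, 112, 130, 129, 140.
Mean = (122 + 112 + 140 + 139 + 132 + 112 + 130 + 129 + 140) / 9 = 1156.0 / 9 = 128.444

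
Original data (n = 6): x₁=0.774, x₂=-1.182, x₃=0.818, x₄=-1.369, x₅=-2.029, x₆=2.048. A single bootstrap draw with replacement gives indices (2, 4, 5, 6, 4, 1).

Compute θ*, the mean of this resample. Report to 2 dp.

θ* = -0.52

Resample values: -1.182, -1.369, -2.029, 2.048, -1.369, 0.774.
Mean = ((-1.182) + (-1.369) + (-2.029) + 2.048 + (-1.369) + 0.774) / 6 = -3.1270 / 6 = -0.52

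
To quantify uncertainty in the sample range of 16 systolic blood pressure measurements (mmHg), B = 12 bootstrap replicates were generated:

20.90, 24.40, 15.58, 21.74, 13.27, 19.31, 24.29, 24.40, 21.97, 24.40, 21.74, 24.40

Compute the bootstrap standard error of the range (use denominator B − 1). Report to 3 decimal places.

Bootstrap SE is the standard deviation of the 12 replicate ranges.
Mean of replicates: (20.90 + 24.40 + 15.58 + 21.74 + 13.27 + 19.31 + 24.29 + 24.40 + 21.97 + 24.40 + 21.74 + 24.40) / 12 = 256.4000 / 12 = 21.3667
Sum of squared deviations: (−0.4667)² + (+3.0333)² + (−5.7867)² + (+0.3733)² + (−8.0967)² + (−2.0567)² + (+2.9233)² + (+3.0333)² + (+0.6033)² + (+3.0333)² + (+0.3733)² + (+3.0333)² = 149.4823
Variance = 149.4823 / 11 = 13.5893
SE* = √13.5893

SE* = 3.686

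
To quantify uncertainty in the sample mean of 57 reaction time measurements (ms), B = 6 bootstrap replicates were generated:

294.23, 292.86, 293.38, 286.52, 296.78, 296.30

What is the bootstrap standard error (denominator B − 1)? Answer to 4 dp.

SE* = 3.6914

Bootstrap SE is the standard deviation of the 6 replicate means.
Mean of replicates: (294.23 + 292.86 + 293.38 + 286.52 + 296.78 + 296.30) / 6 = 1760.07000 / 6 = 293.34500
Sum of squared deviations: (+0.88500)² + (−0.48500)² + (+0.03500)² + (−6.82500)² + (+3.43500)² + (+2.95500)² = 68.13155
Variance = 68.13155 / 5 = 13.62631
SE* = √13.62631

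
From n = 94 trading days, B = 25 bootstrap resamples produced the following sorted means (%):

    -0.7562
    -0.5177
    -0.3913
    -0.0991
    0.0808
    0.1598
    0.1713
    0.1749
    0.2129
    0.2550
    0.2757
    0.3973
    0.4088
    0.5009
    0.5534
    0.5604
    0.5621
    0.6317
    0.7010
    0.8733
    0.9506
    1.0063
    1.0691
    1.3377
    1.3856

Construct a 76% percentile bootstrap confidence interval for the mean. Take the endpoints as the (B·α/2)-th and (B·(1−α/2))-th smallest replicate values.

α = 0.24; lower rank = 25 × 0.120 = 3; upper rank = 25 × 0.880 = 22.
The 3rd smallest replicate is -0.3913; the 22nd is 1.0063.

(-0.3913, 1.0063)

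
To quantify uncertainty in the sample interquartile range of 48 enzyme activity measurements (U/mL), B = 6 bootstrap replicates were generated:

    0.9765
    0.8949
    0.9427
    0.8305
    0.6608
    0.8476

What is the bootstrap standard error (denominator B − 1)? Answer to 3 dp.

SE* = 0.112

Bootstrap SE is the standard deviation of the 6 replicate interquartile ranges.
Mean of replicates: (0.9765 + 0.8949 + 0.9427 + 0.8305 + 0.6608 + 0.8476) / 6 = 5.15300 / 6 = 0.85883
Sum of squared deviations: (+0.11767)² + (+0.03607)² + (+0.08387)² + (−0.02833)² + (−0.19803)² + (−0.01123)² = 0.06233
Variance = 0.06233 / 5 = 0.01247
SE* = √0.01247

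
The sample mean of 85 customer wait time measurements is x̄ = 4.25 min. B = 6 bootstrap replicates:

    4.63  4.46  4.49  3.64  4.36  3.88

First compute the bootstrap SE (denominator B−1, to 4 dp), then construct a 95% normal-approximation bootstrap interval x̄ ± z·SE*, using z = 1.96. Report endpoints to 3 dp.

Mean of replicates = 4.2433; sum of squared deviations = 0.7669; SE* = √(0.7669/5) = 0.3916
Margin = 1.96 × 0.3916 = 0.7675
Interval: 4.25 ± 0.7675

(3.482, 5.018)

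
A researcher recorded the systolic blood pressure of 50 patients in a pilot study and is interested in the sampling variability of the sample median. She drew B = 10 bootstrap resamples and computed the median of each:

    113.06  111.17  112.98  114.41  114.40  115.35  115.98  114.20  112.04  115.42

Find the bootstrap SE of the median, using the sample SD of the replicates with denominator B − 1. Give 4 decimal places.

Bootstrap SE is the standard deviation of the 10 replicate medians.
Mean of replicates: (113.06 + 111.17 + 112.98 + 114.41 + 114.40 + 115.35 + 115.98 + 114.20 + 112.04 + 115.42) / 10 = 1139.01000 / 10 = 113.90100
Sum of squared deviations: (−0.84100)² + (−2.73100)² + (−0.92100)² + (+0.50900)² + (+0.49900)² + (+1.44900)² + (+2.07900)² + (+0.29900)² + (−1.86100)² + (+1.51900)² = 21.80389
Variance = 21.80389 / 9 = 2.42265
SE* = √2.42265

SE* = 1.5565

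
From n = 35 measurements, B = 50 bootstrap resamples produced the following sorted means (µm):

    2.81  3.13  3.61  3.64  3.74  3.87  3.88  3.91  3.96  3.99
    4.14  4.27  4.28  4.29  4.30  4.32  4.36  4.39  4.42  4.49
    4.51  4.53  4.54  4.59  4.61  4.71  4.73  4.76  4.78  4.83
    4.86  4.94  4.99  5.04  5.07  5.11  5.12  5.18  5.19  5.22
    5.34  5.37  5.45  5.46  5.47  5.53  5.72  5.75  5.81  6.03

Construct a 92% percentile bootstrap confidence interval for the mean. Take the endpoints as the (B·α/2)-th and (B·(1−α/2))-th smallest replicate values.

(3.13, 5.75)

α = 0.08; lower rank = 50 × 0.040 = 2; upper rank = 50 × 0.960 = 48.
The 2nd smallest replicate is 3.13; the 48th is 5.75.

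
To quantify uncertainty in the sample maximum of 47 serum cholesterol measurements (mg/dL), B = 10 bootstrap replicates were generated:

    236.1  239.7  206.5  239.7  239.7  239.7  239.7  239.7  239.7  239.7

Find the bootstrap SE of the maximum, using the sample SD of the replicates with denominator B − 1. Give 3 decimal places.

SE* = 10.434

Bootstrap SE is the standard deviation of the 10 replicate maximums.
Mean of replicates: (236.1 + 239.7 + 206.5 + 239.7 + 239.7 + 239.7 + 239.7 + 239.7 + 239.7 + 239.7) / 10 = 2360.2000 / 10 = 236.0200
Sum of squared deviations: (+0.0800)² + (+3.6800)² + (−29.5200)² + (+3.6800)² + (+3.6800)² + (+3.6800)² + (+3.6800)² + (+3.6800)² + (+3.6800)² + (+3.6800)² = 979.7760
Variance = 979.7760 / 9 = 108.8640
SE* = √108.8640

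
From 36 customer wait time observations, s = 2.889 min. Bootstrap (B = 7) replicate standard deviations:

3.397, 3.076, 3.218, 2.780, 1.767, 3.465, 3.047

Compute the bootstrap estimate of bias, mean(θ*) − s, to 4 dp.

bias = +0.0753

mean(θ*) = (3.397 + 3.076 + 3.218 + 2.780 + 1.767 + 3.465 + 3.047) / 7 = 2.96429
bias = 2.96429 − 2.889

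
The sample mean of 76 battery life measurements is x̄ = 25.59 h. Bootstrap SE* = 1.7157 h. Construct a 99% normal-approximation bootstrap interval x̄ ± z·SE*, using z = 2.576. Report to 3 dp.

(21.170, 30.010)

Margin = 2.576 × 1.7157 = 4.4196
Interval: 25.59 ± 4.4196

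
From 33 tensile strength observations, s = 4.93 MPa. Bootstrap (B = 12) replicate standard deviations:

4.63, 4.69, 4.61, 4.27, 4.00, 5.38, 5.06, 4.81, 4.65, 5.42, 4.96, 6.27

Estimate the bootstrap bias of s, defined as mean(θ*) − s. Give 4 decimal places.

bias = −0.0342

mean(θ*) = (4.63 + 4.69 + 4.61 + 4.27 + 4.00 + 5.38 + 5.06 + 4.81 + 4.65 + 5.42 + 4.96 + 6.27) / 12 = 4.89583
bias = 4.89583 − 4.93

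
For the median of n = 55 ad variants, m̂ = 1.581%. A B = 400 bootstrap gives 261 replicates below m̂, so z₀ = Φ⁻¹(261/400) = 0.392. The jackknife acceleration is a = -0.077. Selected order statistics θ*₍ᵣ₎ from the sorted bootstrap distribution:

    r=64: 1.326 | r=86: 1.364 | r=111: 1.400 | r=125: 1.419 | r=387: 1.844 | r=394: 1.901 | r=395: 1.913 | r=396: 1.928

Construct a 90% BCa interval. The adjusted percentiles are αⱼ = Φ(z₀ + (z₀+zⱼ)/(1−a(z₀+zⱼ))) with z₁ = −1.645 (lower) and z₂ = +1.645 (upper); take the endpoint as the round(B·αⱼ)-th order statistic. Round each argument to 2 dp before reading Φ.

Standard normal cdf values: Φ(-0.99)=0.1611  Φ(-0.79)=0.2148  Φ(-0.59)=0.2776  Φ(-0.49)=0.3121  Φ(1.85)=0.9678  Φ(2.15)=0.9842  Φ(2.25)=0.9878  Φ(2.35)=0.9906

Lower: z₀ + z₁ = 0.392 + (-1.645) = -1.253; 1 − a(z₀+z₁) = 1 − (-0.077)(-1.253) = 0.9035; argument = 0.392 + (-1.253)/0.9035 = -0.9948 → -0.99.
α₁ = Φ(-0.99) = 0.1611; rank = round(400 × 0.1611) = 64; θ*₍64₎ = 1.326.
Upper: z₀ + z₂ = 2.037; 1 − a(z₀+z₂) = 1.1568; argument = 2.1528 → 2.15; α₂ = 0.9842; rank = 394; θ*₍394₎ = 1.901.

(1.326, 1.901)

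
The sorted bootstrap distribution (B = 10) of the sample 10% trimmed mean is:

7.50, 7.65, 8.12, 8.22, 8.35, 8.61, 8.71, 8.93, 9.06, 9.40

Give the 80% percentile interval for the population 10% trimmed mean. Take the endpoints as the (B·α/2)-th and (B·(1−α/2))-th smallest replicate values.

(7.50, 9.06)

α = 0.20; lower rank = 10 × 0.100 = 1; upper rank = 10 × 0.900 = 9.
The 1st smallest replicate is 7.50; the 9th is 9.06.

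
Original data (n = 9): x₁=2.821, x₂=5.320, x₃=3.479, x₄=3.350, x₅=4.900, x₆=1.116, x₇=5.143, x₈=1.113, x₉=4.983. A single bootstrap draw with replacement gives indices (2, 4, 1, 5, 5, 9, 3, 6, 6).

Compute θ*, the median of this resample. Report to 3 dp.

Resample values: 5.320, 3.350, 2.821, 4.900, 4.900, 4.983, 3.479, 1.116, 1.116.
Sorted: 1.116, 1.116, 2.821, 3.350, 3.479, 4.900, 4.900, 4.983, 5.320
Median = middle value = 3.479

θ* = 3.479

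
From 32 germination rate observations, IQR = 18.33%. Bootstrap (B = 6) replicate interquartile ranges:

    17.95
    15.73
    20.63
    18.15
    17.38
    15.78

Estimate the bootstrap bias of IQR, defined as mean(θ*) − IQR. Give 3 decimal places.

bias = −0.727

mean(θ*) = (17.95 + 15.73 + 20.63 + 18.15 + 17.38 + 15.78) / 6 = 17.6033
bias = 17.6033 − 18.33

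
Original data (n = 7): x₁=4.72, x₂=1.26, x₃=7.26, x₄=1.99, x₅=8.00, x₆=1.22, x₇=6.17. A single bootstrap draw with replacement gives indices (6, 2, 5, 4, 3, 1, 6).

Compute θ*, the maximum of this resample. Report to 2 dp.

θ* = 8.00

Resample values: 1.22, 1.26, 8.00, 1.99, 7.26, 4.72, 1.22.
Maximum = 8.00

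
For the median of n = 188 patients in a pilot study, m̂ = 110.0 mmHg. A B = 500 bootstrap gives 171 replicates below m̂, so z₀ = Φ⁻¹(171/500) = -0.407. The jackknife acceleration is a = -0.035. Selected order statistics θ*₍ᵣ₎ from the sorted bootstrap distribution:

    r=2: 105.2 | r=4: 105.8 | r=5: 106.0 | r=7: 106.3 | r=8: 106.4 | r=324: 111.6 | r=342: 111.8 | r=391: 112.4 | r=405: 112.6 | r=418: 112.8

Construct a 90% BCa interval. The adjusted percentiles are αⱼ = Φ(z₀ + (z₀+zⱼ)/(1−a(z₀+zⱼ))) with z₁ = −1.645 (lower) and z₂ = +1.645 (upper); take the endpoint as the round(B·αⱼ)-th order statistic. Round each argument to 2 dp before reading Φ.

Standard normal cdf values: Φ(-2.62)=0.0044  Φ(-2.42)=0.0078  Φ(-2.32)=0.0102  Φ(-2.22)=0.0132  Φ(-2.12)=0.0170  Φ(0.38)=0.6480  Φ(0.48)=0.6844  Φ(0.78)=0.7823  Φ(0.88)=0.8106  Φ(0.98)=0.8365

(105.2, 112.4)

Lower: z₀ + z₁ = -0.407 + (-1.645) = -2.052; 1 − a(z₀+z₁) = 1 − (-0.035)(-2.052) = 0.9282; argument = -0.407 + (-2.052)/0.9282 = -2.6178 → -2.62.
α₁ = Φ(-2.62) = 0.0044; rank = round(500 × 0.0044) = 2; θ*₍2₎ = 105.2.
Upper: z₀ + z₂ = 1.238; 1 − a(z₀+z₂) = 1.0433; argument = 0.7796 → 0.78; α₂ = 0.7823; rank = 391; θ*₍391₎ = 112.4.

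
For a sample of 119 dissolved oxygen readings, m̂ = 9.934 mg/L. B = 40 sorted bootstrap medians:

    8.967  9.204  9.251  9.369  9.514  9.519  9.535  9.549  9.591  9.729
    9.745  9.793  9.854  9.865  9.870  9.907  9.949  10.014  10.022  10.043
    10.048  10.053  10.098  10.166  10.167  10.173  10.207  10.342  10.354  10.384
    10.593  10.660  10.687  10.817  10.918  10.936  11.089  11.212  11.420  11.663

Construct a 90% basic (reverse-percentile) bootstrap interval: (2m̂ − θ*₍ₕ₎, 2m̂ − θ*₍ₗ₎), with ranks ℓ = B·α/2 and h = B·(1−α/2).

(8.656, 10.664)

Percentile endpoints at ranks 2 and 38: θ*₍2₎ = 9.204, θ*₍38₎ = 11.212.
Basic interval reflects these around m̂:
  lower = 2 × 9.934 − 11.212 = 8.656
  upper = 2 × 9.934 − 9.204 = 10.664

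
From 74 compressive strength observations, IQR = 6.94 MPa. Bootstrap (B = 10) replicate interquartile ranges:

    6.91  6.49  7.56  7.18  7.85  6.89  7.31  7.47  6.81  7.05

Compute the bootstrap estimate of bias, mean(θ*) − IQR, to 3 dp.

bias = +0.212

mean(θ*) = (6.91 + 6.49 + 7.56 + 7.18 + 7.85 + 6.89 + 7.31 + 7.47 + 6.81 + 7.05) / 10 = 7.1520
bias = 7.1520 − 6.94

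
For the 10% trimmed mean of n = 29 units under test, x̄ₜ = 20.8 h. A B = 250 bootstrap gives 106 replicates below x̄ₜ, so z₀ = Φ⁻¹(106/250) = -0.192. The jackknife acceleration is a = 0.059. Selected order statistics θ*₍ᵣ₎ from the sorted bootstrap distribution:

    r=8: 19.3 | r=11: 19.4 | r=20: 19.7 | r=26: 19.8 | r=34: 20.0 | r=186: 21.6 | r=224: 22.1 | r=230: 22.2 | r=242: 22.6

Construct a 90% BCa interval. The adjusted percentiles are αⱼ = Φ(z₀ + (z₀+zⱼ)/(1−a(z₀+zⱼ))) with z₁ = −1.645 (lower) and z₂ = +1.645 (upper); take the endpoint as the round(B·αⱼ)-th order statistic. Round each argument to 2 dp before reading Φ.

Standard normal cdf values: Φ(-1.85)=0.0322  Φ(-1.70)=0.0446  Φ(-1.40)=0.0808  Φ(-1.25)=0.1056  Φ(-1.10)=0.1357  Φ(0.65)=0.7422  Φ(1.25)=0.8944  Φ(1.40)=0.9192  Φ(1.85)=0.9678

Lower: z₀ + z₁ = -0.192 + (-1.645) = -1.837; 1 − a(z₀+z₁) = 1 − (0.059)(-1.837) = 1.1084; argument = -0.192 + (-1.837)/1.1084 = -1.8494 → -1.85.
α₁ = Φ(-1.85) = 0.0322; rank = round(250 × 0.0322) = 8; θ*₍8₎ = 19.3.
Upper: z₀ + z₂ = 1.453; 1 − a(z₀+z₂) = 0.9143; argument = 1.3972 → 1.40; α₂ = 0.9192; rank = 230; θ*₍230₎ = 22.2.

(19.3, 22.2)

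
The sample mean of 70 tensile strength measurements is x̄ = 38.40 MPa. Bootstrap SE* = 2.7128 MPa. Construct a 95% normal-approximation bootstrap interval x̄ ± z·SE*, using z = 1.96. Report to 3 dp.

(33.083, 43.717)

Margin = 1.96 × 2.7128 = 5.3171
Interval: 38.40 ± 5.3171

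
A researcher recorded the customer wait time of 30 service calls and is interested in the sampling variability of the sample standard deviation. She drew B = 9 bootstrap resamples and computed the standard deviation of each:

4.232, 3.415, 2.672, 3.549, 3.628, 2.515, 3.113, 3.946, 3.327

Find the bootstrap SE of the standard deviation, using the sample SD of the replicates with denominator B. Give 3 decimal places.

SE* = 0.523

Bootstrap SE is the standard deviation of the 9 replicate standard deviations.
Mean of replicates: (4.232 + 3.415 + 2.672 + 3.549 + 3.628 + 2.515 + 3.113 + 3.946 + 3.327) / 9 = 30.3970 / 9 = 3.3774
Sum of squared deviations: (+0.8546)² + (+0.0376)² + (−0.7054)² + (+0.1716)² + (+0.2506)² + (−0.8624)² + (−0.2644)² + (+0.5686)² + (−0.0504)² = 2.4611
Variance = 2.4611 / 9 = 0.2735
SE* = √0.2735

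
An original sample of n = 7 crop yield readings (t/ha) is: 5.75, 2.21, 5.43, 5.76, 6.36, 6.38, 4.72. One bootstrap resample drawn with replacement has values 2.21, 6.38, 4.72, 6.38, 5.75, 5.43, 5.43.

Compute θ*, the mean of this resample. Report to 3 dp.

θ* = 5.186

Mean = (2.21 + 6.38 + 4.72 + 6.38 + 5.75 + 5.43 + 5.43) / 7 = 36.300 / 7 = 5.186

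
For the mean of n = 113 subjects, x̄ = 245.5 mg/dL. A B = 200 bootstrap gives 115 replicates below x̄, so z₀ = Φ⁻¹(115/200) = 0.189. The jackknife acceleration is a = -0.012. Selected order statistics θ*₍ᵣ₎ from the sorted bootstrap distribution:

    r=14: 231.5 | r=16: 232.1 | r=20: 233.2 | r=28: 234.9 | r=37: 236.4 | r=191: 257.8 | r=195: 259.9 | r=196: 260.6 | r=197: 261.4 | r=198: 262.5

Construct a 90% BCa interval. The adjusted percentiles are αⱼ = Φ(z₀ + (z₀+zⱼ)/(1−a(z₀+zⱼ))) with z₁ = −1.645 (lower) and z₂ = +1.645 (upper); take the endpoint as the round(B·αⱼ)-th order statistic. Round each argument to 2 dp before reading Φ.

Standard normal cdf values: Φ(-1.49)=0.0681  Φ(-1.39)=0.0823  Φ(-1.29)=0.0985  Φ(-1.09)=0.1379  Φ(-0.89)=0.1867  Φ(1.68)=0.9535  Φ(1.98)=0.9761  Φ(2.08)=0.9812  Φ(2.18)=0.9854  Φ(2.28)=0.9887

Lower: z₀ + z₁ = 0.189 + (-1.645) = -1.456; 1 − a(z₀+z₁) = 1 − (-0.012)(-1.456) = 0.9825; argument = 0.189 + (-1.456)/0.9825 = -1.2929 → -1.29.
α₁ = Φ(-1.29) = 0.0985; rank = round(200 × 0.0985) = 20; θ*₍20₎ = 233.2.
Upper: z₀ + z₂ = 1.834; 1 − a(z₀+z₂) = 1.0220; argument = 1.9835 → 1.98; α₂ = 0.9761; rank = 195; θ*₍195₎ = 259.9.

(233.2, 259.9)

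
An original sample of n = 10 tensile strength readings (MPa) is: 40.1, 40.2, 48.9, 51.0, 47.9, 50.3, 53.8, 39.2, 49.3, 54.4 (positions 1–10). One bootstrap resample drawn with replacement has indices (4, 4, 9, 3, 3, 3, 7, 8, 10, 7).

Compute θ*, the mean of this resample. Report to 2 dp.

θ* = 49.92

Resample values: 51.0, 51.0, 49.3, 48.9, 48.9, 48.9, 53.8, 39.2, 54.4, 53.8.
Mean = (51.0 + 51.0 + 49.3 + 48.9 + 48.9 + 48.9 + 53.8 + 39.2 + 54.4 + 53.8) / 10 = 499.20 / 10 = 49.92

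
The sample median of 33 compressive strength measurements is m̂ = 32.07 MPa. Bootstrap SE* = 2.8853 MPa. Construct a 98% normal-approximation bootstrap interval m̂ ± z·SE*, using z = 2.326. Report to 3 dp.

(25.359, 38.781)

Margin = 2.326 × 2.8853 = 6.7112
Interval: 32.07 ± 6.7112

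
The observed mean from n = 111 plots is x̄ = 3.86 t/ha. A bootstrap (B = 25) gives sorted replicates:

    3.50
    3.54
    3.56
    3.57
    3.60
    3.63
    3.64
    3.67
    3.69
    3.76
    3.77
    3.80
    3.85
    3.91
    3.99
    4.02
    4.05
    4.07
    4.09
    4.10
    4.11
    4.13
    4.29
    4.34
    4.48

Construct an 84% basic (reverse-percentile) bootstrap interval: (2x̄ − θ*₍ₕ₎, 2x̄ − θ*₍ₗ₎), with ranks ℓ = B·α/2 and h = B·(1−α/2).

(3.43, 4.18)

Percentile endpoints at ranks 2 and 23: θ*₍2₎ = 3.54, θ*₍23₎ = 4.29.
Basic interval reflects these around x̄:
  lower = 2 × 3.86 − 4.29 = 3.43
  upper = 2 × 3.86 − 3.54 = 4.18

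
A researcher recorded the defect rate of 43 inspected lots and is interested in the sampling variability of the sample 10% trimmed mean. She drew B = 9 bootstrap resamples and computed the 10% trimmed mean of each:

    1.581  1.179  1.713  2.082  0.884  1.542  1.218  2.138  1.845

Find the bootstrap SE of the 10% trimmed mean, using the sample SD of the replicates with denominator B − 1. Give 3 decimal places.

Bootstrap SE is the standard deviation of the 9 replicate 10% trimmed means.
Mean of replicates: (1.581 + 1.179 + 1.713 + 2.082 + 0.884 + 1.542 + 1.218 + 2.138 + 1.845) / 9 = 14.1820 / 9 = 1.5758
Sum of squared deviations: (+0.0052)² + (−0.3968)² + (+0.1372)² + (+0.5062)² + (−0.6918)² + (−0.0338)² + (−0.3578)² + (+0.5622)² + (+0.2692)² = 1.4288
Variance = 1.4288 / 8 = 0.1786
SE* = √0.1786

SE* = 0.423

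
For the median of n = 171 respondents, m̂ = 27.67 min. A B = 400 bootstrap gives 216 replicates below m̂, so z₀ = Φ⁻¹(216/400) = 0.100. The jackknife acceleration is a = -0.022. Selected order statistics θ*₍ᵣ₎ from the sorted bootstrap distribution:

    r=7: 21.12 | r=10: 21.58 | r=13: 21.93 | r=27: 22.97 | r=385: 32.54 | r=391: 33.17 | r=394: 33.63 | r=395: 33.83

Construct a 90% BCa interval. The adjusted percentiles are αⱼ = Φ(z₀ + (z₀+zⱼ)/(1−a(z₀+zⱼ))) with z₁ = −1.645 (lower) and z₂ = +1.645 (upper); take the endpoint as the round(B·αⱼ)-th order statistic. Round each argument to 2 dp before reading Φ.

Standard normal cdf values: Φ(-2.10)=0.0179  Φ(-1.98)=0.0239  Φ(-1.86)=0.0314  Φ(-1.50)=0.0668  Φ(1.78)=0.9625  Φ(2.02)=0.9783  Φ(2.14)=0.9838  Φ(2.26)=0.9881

(22.97, 32.54)

Lower: z₀ + z₁ = 0.100 + (-1.645) = -1.545; 1 − a(z₀+z₁) = 1 − (-0.022)(-1.545) = 0.9660; argument = 0.100 + (-1.545)/0.9660 = -1.4994 → -1.50.
α₁ = Φ(-1.50) = 0.0668; rank = round(400 × 0.0668) = 27; θ*₍27₎ = 22.97.
Upper: z₀ + z₂ = 1.745; 1 − a(z₀+z₂) = 1.0384; argument = 1.7805 → 1.78; α₂ = 0.9625; rank = 385; θ*₍385₎ = 32.54.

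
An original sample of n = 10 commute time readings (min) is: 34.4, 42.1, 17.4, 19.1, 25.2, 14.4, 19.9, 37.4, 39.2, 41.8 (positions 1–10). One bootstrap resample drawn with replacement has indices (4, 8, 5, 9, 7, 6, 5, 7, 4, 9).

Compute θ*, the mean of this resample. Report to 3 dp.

θ* = 25.860

Resample values: 19.1, 37.4, 25.2, 39.2, 19.9, 14.4, 25.2, 19.9, 19.1, 39.2.
Mean = (19.1 + 37.4 + 25.2 + 39.2 + 19.9 + 14.4 + 25.2 + 19.9 + 19.1 + 39.2) / 10 = 258.60 / 10 = 25.860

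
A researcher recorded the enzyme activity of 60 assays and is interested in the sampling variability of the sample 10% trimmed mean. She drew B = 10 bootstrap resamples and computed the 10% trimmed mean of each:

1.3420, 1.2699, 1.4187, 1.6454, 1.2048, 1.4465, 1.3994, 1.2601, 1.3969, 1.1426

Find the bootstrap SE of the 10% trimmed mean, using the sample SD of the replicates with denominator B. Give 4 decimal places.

SE* = 0.1358

Bootstrap SE is the standard deviation of the 10 replicate 10% trimmed means.
Mean of replicates: (1.3420 + 1.2699 + 1.4187 + 1.6454 + 1.2048 + 1.4465 + 1.3994 + 1.2601 + 1.3969 + 1.1426) / 10 = 13.52630 / 10 = 1.35263
Sum of squared deviations: (−0.01063)² + (−0.08273)² + (+0.06607)² + (+0.29277)² + (−0.14783)² + (+0.09387)² + (+0.04677)² + (−0.09253)² + (+0.04427)² + (−0.21003)² = 0.18452
Variance = 0.18452 / 10 = 0.01845
SE* = √0.01845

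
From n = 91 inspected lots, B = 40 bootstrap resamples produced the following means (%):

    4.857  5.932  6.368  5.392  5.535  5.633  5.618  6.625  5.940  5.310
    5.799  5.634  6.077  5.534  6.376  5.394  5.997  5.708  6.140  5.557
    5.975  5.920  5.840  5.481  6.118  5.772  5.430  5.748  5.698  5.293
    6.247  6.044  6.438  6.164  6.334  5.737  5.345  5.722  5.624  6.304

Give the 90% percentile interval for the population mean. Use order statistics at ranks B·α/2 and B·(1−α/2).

(5.293, 6.376)

Sorted replicates: 4.857, 5.293, 5.310, 5.345, 5.392, 5.394, 5.430, 5.481, 5.534, 5.535, 5.557, 5.618, 5.624, 5.633, 5.634, 5.698, 5.708, 5.722, 5.737, 5.748, 5.772, 5.799, 5.840, 5.920, 5.932, 5.940, 5.975, 5.997, 6.044, 6.077, 6.118, 6.140, 6.164, 6.247, 6.304, 6.334, 6.368, 6.376, 6.438, 6.625
α = 0.10; lower rank = 40 × 0.050 = 2; upper rank = 40 × 0.950 = 38.
The 2nd smallest replicate is 5.293; the 38th is 6.376.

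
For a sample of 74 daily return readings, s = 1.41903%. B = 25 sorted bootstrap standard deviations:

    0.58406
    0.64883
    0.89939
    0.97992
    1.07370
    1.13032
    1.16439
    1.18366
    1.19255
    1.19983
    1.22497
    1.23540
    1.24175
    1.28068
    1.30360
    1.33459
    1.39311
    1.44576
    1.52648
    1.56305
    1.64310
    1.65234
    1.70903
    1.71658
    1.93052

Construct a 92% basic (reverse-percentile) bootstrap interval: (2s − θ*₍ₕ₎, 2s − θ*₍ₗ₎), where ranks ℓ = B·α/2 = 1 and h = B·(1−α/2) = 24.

Percentile endpoints at ranks 1 and 24: θ*₍1₎ = 0.58406, θ*₍24₎ = 1.71658.
Basic interval reflects these around s:
  lower = 2 × 1.41903 − 1.71658 = 1.12148
  upper = 2 × 1.41903 − 0.58406 = 2.25400

(1.12148, 2.25400)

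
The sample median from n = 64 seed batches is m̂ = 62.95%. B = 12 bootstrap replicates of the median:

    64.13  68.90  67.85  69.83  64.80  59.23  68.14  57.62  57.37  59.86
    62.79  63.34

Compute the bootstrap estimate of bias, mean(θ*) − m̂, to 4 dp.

mean(θ*) = (64.13 + 68.90 + 67.85 + 69.83 + 64.80 + 59.23 + 68.14 + 57.62 + 57.37 + 59.86 + 62.79 + 63.34) / 12 = 63.65500
bias = 63.65500 − 62.95

bias = +0.7050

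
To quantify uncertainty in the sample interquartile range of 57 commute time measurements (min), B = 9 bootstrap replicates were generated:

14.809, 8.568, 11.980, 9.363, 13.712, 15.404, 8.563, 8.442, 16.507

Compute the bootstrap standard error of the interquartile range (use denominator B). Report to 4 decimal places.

Bootstrap SE is the standard deviation of the 9 replicate interquartile ranges.
Mean of replicates: (14.809 + 8.568 + 11.980 + 9.363 + 13.712 + 15.404 + 8.563 + 8.442 + 16.507) / 9 = 107.34800 / 9 = 11.92756
Sum of squared deviations: (+2.88144)² + (−3.35956)² + (+0.05244)² + (−2.56456)² + (+1.78444)² + (+3.47644)² + (−3.36456)² + (−3.48556)² + (+4.57944)² = 85.87958
Variance = 85.87958 / 9 = 9.54218
SE* = √9.54218

SE* = 3.0890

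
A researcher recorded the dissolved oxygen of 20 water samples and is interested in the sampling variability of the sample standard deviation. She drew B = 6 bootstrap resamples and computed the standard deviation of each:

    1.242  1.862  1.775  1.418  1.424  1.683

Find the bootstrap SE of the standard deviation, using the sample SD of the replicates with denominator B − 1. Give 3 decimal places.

Bootstrap SE is the standard deviation of the 6 replicate standard deviations.
Mean of replicates: (1.242 + 1.862 + 1.775 + 1.418 + 1.424 + 1.683) / 6 = 9.4040 / 6 = 1.5673
Sum of squared deviations: (−0.3253)² + (+0.2947)² + (+0.2077)² + (−0.1493)² + (−0.1433)² + (+0.1157)² = 0.2920
Variance = 0.2920 / 5 = 0.0584
SE* = √0.0584

SE* = 0.242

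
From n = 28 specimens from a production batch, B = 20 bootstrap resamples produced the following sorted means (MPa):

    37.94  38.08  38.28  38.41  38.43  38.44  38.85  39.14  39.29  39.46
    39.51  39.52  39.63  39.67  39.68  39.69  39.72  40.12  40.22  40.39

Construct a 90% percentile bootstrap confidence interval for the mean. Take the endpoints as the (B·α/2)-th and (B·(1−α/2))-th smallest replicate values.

(37.94, 40.22)

α = 0.10; lower rank = 20 × 0.050 = 1; upper rank = 20 × 0.950 = 19.
The 1st smallest replicate is 37.94; the 19th is 40.22.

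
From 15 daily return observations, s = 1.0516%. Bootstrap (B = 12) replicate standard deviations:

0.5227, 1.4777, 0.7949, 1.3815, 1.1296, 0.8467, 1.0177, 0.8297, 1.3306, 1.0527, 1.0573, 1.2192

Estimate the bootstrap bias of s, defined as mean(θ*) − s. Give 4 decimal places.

mean(θ*) = (0.5227 + 1.4777 + 0.7949 + 1.3815 + 1.1296 + 0.8467 + 1.0177 + 0.8297 + 1.3306 + 1.0527 + 1.0573 + 1.2192) / 12 = 1.05502
bias = 1.05502 − 1.0516

bias = +0.0034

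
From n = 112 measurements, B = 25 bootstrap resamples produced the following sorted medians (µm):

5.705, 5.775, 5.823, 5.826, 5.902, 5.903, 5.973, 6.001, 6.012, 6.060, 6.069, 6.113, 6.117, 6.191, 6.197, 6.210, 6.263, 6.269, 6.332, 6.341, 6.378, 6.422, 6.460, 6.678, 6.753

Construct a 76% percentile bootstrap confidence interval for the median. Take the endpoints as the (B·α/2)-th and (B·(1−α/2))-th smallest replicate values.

α = 0.24; lower rank = 25 × 0.120 = 3; upper rank = 25 × 0.880 = 22.
The 3rd smallest replicate is 5.823; the 22nd is 6.422.

(5.823, 6.422)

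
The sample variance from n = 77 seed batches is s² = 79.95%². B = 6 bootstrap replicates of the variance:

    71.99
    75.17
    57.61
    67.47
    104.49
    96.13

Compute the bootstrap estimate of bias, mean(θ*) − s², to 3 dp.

mean(θ*) = (71.99 + 75.17 + 57.61 + 67.47 + 104.49 + 96.13) / 6 = 78.8100
bias = 78.8100 − 79.95

bias = −1.140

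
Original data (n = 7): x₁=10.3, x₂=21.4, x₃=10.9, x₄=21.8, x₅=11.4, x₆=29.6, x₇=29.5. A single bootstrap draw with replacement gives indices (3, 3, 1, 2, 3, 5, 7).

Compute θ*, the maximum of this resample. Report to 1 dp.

θ* = 29.5

Resample values: 10.9, 10.9, 10.3, 21.4, 10.9, 11.4, 29.5.
Maximum = 29.5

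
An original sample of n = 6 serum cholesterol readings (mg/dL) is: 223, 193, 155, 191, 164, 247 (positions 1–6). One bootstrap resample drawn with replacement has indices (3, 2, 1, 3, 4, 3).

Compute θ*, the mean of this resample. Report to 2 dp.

θ* = 178.67

Resample values: 155, 193, 223, 155, 191, 155.
Mean = (155 + 193 + 223 + 155 + 191 + 155) / 6 = 1072.0 / 6 = 178.67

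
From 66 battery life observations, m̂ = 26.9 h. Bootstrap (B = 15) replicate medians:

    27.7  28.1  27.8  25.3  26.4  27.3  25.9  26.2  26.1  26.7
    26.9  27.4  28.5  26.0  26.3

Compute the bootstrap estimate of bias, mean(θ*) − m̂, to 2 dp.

bias = −0.06

mean(θ*) = (27.7 + 28.1 + 27.8 + 25.3 + 26.4 + 27.3 + 25.9 + 26.2 + 26.1 + 26.7 + 26.9 + 27.4 + 28.5 + 26.0 + 26.3) / 15 = 26.840
bias = 26.840 − 26.9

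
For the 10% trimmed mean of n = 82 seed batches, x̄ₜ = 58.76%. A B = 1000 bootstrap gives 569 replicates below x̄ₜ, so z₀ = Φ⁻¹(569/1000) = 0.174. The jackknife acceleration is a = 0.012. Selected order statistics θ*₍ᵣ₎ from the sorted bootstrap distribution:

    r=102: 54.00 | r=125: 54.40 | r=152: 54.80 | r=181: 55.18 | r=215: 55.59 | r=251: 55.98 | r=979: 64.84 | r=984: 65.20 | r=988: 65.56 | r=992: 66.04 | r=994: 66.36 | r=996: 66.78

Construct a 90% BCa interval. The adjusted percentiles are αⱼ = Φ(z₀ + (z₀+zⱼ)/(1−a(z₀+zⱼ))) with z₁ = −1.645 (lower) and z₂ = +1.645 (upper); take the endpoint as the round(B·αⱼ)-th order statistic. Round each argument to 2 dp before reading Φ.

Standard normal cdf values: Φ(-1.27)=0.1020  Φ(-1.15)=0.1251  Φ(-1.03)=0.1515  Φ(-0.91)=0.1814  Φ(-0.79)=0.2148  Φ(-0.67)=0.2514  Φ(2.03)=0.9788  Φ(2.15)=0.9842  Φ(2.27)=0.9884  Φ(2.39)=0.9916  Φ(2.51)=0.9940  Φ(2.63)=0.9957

(54.00, 64.84)

Lower: z₀ + z₁ = 0.174 + (-1.645) = -1.471; 1 − a(z₀+z₁) = 1 − (0.012)(-1.471) = 1.0177; argument = 0.174 + (-1.471)/1.0177 = -1.2715 → -1.27.
α₁ = Φ(-1.27) = 0.1020; rank = round(1000 × 0.1020) = 102; θ*₍102₎ = 54.00.
Upper: z₀ + z₂ = 1.819; 1 − a(z₀+z₂) = 0.9782; argument = 2.0336 → 2.03; α₂ = 0.9788; rank = 979; θ*₍979₎ = 64.84.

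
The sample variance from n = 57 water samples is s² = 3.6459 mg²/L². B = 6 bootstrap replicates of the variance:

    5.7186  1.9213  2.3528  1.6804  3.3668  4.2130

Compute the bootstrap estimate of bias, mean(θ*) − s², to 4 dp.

mean(θ*) = (5.7186 + 1.9213 + 2.3528 + 1.6804 + 3.3668 + 4.2130) / 6 = 3.20882
bias = 3.20882 − 3.6459

bias = −0.4371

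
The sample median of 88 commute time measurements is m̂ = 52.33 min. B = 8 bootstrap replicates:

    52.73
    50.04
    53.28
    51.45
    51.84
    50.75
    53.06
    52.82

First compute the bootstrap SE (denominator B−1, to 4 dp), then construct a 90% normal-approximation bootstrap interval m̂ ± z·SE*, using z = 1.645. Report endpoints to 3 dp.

Mean of replicates = 51.9963; sum of squared deviations = 9.6994; SE* = √(9.6994/7) = 1.1771
Margin = 1.645 × 1.1771 = 1.9363
Interval: 52.33 ± 1.9363

(50.394, 54.266)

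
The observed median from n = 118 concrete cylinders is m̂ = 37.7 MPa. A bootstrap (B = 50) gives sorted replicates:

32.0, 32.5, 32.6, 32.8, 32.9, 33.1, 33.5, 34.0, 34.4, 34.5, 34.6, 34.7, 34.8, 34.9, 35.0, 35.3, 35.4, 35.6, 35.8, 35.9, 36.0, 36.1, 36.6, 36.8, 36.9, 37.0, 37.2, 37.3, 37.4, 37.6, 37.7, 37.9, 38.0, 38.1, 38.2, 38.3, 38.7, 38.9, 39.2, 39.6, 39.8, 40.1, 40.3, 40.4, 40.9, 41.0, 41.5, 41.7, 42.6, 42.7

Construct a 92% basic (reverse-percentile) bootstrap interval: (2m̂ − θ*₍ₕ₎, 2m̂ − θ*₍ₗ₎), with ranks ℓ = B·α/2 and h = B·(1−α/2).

Percentile endpoints at ranks 2 and 48: θ*₍2₎ = 32.5, θ*₍48₎ = 41.7.
Basic interval reflects these around m̂:
  lower = 2 × 37.7 − 41.7 = 33.7
  upper = 2 × 37.7 − 32.5 = 42.9

(33.7, 42.9)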